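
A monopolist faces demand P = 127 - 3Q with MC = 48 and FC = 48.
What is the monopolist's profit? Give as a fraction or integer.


MR = MC: 127 - 6Q = 48
Q* = 79/6
P* = 127 - 3*79/6 = 175/2
Profit = (P* - MC)*Q* - FC
= (175/2 - 48)*79/6 - 48
= 79/2*79/6 - 48
= 6241/12 - 48 = 5665/12

5665/12


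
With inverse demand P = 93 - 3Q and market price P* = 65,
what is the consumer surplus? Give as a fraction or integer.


Maximum willingness to pay (at Q=0): P_max = 93
Quantity demanded at P* = 65:
Q* = (93 - 65)/3 = 28/3
CS = (1/2) * Q* * (P_max - P*)
CS = (1/2) * 28/3 * (93 - 65)
CS = (1/2) * 28/3 * 28 = 392/3

392/3


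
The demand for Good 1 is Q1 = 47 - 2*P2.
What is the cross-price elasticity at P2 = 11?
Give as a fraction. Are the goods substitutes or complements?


dQ1/dP2 = -2
At P2 = 11: Q1 = 47 - 2*11 = 25
Exy = (dQ1/dP2)(P2/Q1) = -2 * 11 / 25 = -22/25
Since Exy < 0, the goods are complements.

-22/25 (complements)


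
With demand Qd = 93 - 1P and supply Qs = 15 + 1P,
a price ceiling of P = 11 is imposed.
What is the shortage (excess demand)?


At P = 11:
Qd = 93 - 1*11 = 82
Qs = 15 + 1*11 = 26
Shortage = Qd - Qs = 82 - 26 = 56

56


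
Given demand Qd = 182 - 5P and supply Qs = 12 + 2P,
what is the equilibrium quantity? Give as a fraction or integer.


First find equilibrium price:
182 - 5P = 12 + 2P
P* = 170/7 = 170/7
Then substitute into demand:
Q* = 182 - 5 * 170/7 = 424/7

424/7


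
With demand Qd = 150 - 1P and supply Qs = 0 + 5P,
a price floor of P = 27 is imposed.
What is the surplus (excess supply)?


At P = 27:
Qd = 150 - 1*27 = 123
Qs = 0 + 5*27 = 135
Surplus = Qs - Qd = 135 - 123 = 12

12


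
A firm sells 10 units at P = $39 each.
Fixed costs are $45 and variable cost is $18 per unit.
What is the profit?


Total Revenue = P * Q = 39 * 10 = $390
Total Cost = FC + VC*Q = 45 + 18*10 = $225
Profit = TR - TC = 390 - 225 = $165

$165


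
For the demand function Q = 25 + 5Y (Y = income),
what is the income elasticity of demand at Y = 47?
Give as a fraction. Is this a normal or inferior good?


dQ/dY = 5
At Y = 47: Q = 25 + 5*47 = 260
Ey = (dQ/dY)(Y/Q) = 5 * 47 / 260 = 47/52
Since Ey > 0, this is a normal good.

47/52 (normal good)


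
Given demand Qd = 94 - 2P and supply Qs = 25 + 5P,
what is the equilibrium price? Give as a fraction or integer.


At equilibrium, Qd = Qs.
94 - 2P = 25 + 5P
94 - 25 = 2P + 5P
69 = 7P
P* = 69/7 = 69/7

69/7


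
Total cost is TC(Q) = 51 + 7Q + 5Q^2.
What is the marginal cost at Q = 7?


MC = dTC/dQ = 7 + 2*5*Q
At Q = 7:
MC = 7 + 10*7
MC = 7 + 70 = 77

77


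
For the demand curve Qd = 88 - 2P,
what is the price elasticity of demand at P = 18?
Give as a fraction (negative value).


dQ/dP = -2
At P = 18: Q = 88 - 2*18 = 52
E = (dQ/dP)(P/Q) = (-2)(18/52) = -9/13

-9/13


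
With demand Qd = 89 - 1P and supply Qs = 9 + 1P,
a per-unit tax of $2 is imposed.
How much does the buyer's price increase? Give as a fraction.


With a per-unit tax, the buyer's price increase depends on relative slopes.
Supply slope: d = 1, Demand slope: b = 1
Buyer's price increase = d * tax / (b + d)
= 1 * 2 / (1 + 1)
= 2 / 2 = 1

1


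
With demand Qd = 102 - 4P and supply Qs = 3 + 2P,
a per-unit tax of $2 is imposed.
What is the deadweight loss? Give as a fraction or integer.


Pre-tax equilibrium quantity: Q* = 36
Post-tax equilibrium quantity: Q_tax = 100/3
Reduction in quantity: Q* - Q_tax = 8/3
DWL = (1/2) * tax * (Q* - Q_tax)
DWL = (1/2) * 2 * 8/3 = 8/3

8/3


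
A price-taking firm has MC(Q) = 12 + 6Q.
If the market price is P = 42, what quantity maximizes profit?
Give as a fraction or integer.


In perfect competition, profit is maximized where P = MC.
42 = 12 + 6Q
30 = 6Q
Q* = 30/6 = 5

5


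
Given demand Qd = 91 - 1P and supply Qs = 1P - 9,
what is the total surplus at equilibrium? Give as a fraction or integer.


Find equilibrium: 91 - 1P = 1P - 9
91 + 9 = 2P
P* = 100/2 = 50
Q* = 1*50 - 9 = 41
Inverse demand: P = 91 - Q/1, so P_max = 91
Inverse supply: P = 9 + Q/1, so P_min = 9
CS = (1/2) * 41 * (91 - 50) = 1681/2
PS = (1/2) * 41 * (50 - 9) = 1681/2
TS = CS + PS = 1681/2 + 1681/2 = 1681

1681


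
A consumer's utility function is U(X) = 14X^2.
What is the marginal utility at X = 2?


MU = dU/dX = 14*2*X^(2-1)
MU = 28*X^1
At X = 2:
MU = 28 * 2^1
MU = 28 * 2 = 56

56


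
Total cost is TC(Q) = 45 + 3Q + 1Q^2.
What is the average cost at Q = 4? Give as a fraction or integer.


TC(4) = 45 + 3*4 + 1*4^2
TC(4) = 45 + 12 + 16 = 73
AC = TC/Q = 73/4 = 73/4

73/4


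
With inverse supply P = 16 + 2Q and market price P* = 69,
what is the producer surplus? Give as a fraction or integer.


Minimum supply price (at Q=0): P_min = 16
Quantity supplied at P* = 69:
Q* = (69 - 16)/2 = 53/2
PS = (1/2) * Q* * (P* - P_min)
PS = (1/2) * 53/2 * (69 - 16)
PS = (1/2) * 53/2 * 53 = 2809/4

2809/4


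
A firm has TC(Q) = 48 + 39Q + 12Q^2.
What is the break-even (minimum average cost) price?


AC(Q) = 48/Q + 39 + 12Q
To minimize: dAC/dQ = -48/Q^2 + 12 = 0
Q^2 = 48/12 = 4
Q* = 2
Min AC = 48/2 + 39 + 12*2
Min AC = 24 + 39 + 24 = 87

87


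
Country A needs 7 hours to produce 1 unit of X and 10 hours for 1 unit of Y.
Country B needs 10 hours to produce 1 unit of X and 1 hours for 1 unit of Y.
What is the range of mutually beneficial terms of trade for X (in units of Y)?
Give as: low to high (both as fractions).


Opportunity cost of X for Country A = hours_X / hours_Y = 7/10 = 7/10 units of Y
Opportunity cost of X for Country B = hours_X / hours_Y = 10/1 = 10 units of Y
Terms of trade must be between the two opportunity costs.
Range: 7/10 to 10

7/10 to 10


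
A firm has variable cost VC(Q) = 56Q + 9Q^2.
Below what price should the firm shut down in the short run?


AVC(Q) = VC(Q)/Q = 56 + 9Q
AVC is increasing in Q, so minimum AVC is at Q -> 0+.
Min AVC = 56
The firm should shut down if P < 56.

56


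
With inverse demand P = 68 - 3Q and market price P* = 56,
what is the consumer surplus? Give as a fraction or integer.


Maximum willingness to pay (at Q=0): P_max = 68
Quantity demanded at P* = 56:
Q* = (68 - 56)/3 = 4
CS = (1/2) * Q* * (P_max - P*)
CS = (1/2) * 4 * (68 - 56)
CS = (1/2) * 4 * 12 = 24

24


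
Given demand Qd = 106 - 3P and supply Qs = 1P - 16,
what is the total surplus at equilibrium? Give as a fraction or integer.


Find equilibrium: 106 - 3P = 1P - 16
106 + 16 = 4P
P* = 122/4 = 61/2
Q* = 1*61/2 - 16 = 29/2
Inverse demand: P = 106/3 - Q/3, so P_max = 106/3
Inverse supply: P = 16 + Q/1, so P_min = 16
CS = (1/2) * 29/2 * (106/3 - 61/2) = 841/24
PS = (1/2) * 29/2 * (61/2 - 16) = 841/8
TS = CS + PS = 841/24 + 841/8 = 841/6

841/6


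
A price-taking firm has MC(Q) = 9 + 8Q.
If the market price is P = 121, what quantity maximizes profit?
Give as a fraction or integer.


In perfect competition, profit is maximized where P = MC.
121 = 9 + 8Q
112 = 8Q
Q* = 112/8 = 14

14


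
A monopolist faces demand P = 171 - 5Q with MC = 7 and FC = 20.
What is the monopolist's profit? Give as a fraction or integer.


MR = MC: 171 - 10Q = 7
Q* = 82/5
P* = 171 - 5*82/5 = 89
Profit = (P* - MC)*Q* - FC
= (89 - 7)*82/5 - 20
= 82*82/5 - 20
= 6724/5 - 20 = 6624/5

6624/5


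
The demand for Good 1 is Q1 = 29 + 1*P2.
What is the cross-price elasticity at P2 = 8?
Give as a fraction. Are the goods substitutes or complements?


dQ1/dP2 = 1
At P2 = 8: Q1 = 29 + 1*8 = 37
Exy = (dQ1/dP2)(P2/Q1) = 1 * 8 / 37 = 8/37
Since Exy > 0, the goods are substitutes.

8/37 (substitutes)


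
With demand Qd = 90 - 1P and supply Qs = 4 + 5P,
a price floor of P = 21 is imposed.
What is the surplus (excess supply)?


At P = 21:
Qd = 90 - 1*21 = 69
Qs = 4 + 5*21 = 109
Surplus = Qs - Qd = 109 - 69 = 40

40


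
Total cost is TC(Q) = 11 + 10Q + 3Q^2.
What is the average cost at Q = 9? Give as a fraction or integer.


TC(9) = 11 + 10*9 + 3*9^2
TC(9) = 11 + 90 + 243 = 344
AC = TC/Q = 344/9 = 344/9

344/9


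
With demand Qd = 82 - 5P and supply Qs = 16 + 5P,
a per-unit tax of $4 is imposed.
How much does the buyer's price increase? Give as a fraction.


With a per-unit tax, the buyer's price increase depends on relative slopes.
Supply slope: d = 5, Demand slope: b = 5
Buyer's price increase = d * tax / (b + d)
= 5 * 4 / (5 + 5)
= 20 / 10 = 2

2


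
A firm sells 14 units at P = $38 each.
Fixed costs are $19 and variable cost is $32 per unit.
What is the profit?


Total Revenue = P * Q = 38 * 14 = $532
Total Cost = FC + VC*Q = 19 + 32*14 = $467
Profit = TR - TC = 532 - 467 = $65

$65


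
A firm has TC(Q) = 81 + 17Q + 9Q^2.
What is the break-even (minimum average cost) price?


AC(Q) = 81/Q + 17 + 9Q
To minimize: dAC/dQ = -81/Q^2 + 9 = 0
Q^2 = 81/9 = 9
Q* = 3
Min AC = 81/3 + 17 + 9*3
Min AC = 27 + 17 + 27 = 71

71


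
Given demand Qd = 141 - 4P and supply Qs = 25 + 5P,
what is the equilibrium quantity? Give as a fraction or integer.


First find equilibrium price:
141 - 4P = 25 + 5P
P* = 116/9 = 116/9
Then substitute into demand:
Q* = 141 - 4 * 116/9 = 805/9

805/9


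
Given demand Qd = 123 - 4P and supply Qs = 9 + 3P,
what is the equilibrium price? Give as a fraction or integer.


At equilibrium, Qd = Qs.
123 - 4P = 9 + 3P
123 - 9 = 4P + 3P
114 = 7P
P* = 114/7 = 114/7

114/7


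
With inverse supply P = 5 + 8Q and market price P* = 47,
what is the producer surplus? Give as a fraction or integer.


Minimum supply price (at Q=0): P_min = 5
Quantity supplied at P* = 47:
Q* = (47 - 5)/8 = 21/4
PS = (1/2) * Q* * (P* - P_min)
PS = (1/2) * 21/4 * (47 - 5)
PS = (1/2) * 21/4 * 42 = 441/4

441/4


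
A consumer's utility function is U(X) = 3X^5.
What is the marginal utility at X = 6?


MU = dU/dX = 3*5*X^(5-1)
MU = 15*X^4
At X = 6:
MU = 15 * 6^4
MU = 15 * 1296 = 19440

19440


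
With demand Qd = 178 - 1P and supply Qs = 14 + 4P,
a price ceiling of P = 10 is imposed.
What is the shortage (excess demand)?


At P = 10:
Qd = 178 - 1*10 = 168
Qs = 14 + 4*10 = 54
Shortage = Qd - Qs = 168 - 54 = 114

114


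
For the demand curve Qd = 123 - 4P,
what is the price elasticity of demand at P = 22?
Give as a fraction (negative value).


dQ/dP = -4
At P = 22: Q = 123 - 4*22 = 35
E = (dQ/dP)(P/Q) = (-4)(22/35) = -88/35

-88/35


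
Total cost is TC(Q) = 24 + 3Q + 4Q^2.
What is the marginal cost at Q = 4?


MC = dTC/dQ = 3 + 2*4*Q
At Q = 4:
MC = 3 + 8*4
MC = 3 + 32 = 35

35


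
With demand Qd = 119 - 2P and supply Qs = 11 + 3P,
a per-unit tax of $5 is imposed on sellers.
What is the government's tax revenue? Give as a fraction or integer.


With tax on sellers, new supply: Qs' = 11 + 3(P - 5)
= 3P - 4
New equilibrium quantity:
Q_new = 349/5
Tax revenue = tax * Q_new = 5 * 349/5 = 349

349


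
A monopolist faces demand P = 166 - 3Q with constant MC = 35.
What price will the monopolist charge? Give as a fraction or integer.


MR = 166 - 6Q
Set MR = MC: 166 - 6Q = 35
Q* = 131/6
Substitute into demand:
P* = 166 - 3*131/6 = 201/2

201/2


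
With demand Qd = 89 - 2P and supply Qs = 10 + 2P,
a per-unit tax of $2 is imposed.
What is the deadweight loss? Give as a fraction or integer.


Pre-tax equilibrium quantity: Q* = 99/2
Post-tax equilibrium quantity: Q_tax = 95/2
Reduction in quantity: Q* - Q_tax = 2
DWL = (1/2) * tax * (Q* - Q_tax)
DWL = (1/2) * 2 * 2 = 2

2


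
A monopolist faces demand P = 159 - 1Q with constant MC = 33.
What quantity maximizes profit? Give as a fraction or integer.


TR = P*Q = (159 - 1Q)Q = 159Q - 1Q^2
MR = dTR/dQ = 159 - 2Q
Set MR = MC:
159 - 2Q = 33
126 = 2Q
Q* = 126/2 = 63

63


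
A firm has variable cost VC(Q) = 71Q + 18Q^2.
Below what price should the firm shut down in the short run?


AVC(Q) = VC(Q)/Q = 71 + 18Q
AVC is increasing in Q, so minimum AVC is at Q -> 0+.
Min AVC = 71
The firm should shut down if P < 71.

71


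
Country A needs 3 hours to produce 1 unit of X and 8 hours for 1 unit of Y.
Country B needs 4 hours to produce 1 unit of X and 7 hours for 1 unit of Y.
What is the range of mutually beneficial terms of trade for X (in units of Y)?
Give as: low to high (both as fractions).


Opportunity cost of X for Country A = hours_X / hours_Y = 3/8 = 3/8 units of Y
Opportunity cost of X for Country B = hours_X / hours_Y = 4/7 = 4/7 units of Y
Terms of trade must be between the two opportunity costs.
Range: 3/8 to 4/7

3/8 to 4/7


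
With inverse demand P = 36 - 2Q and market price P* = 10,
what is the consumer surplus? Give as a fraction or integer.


Maximum willingness to pay (at Q=0): P_max = 36
Quantity demanded at P* = 10:
Q* = (36 - 10)/2 = 13
CS = (1/2) * Q* * (P_max - P*)
CS = (1/2) * 13 * (36 - 10)
CS = (1/2) * 13 * 26 = 169

169


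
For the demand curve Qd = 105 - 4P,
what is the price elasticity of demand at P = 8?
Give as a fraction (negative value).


dQ/dP = -4
At P = 8: Q = 105 - 4*8 = 73
E = (dQ/dP)(P/Q) = (-4)(8/73) = -32/73

-32/73


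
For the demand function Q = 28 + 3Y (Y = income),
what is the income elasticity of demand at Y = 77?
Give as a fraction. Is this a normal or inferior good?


dQ/dY = 3
At Y = 77: Q = 28 + 3*77 = 259
Ey = (dQ/dY)(Y/Q) = 3 * 77 / 259 = 33/37
Since Ey > 0, this is a normal good.

33/37 (normal good)


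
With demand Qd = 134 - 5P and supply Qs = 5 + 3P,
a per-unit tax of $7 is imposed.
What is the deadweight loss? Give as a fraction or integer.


Pre-tax equilibrium quantity: Q* = 427/8
Post-tax equilibrium quantity: Q_tax = 161/4
Reduction in quantity: Q* - Q_tax = 105/8
DWL = (1/2) * tax * (Q* - Q_tax)
DWL = (1/2) * 7 * 105/8 = 735/16

735/16


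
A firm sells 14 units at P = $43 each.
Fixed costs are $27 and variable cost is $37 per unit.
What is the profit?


Total Revenue = P * Q = 43 * 14 = $602
Total Cost = FC + VC*Q = 27 + 37*14 = $545
Profit = TR - TC = 602 - 545 = $57

$57


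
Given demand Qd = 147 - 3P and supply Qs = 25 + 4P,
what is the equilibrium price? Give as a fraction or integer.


At equilibrium, Qd = Qs.
147 - 3P = 25 + 4P
147 - 25 = 3P + 4P
122 = 7P
P* = 122/7 = 122/7

122/7


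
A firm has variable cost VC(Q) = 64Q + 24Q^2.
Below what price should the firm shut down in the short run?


AVC(Q) = VC(Q)/Q = 64 + 24Q
AVC is increasing in Q, so minimum AVC is at Q -> 0+.
Min AVC = 64
The firm should shut down if P < 64.

64


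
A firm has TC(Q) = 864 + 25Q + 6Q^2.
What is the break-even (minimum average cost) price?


AC(Q) = 864/Q + 25 + 6Q
To minimize: dAC/dQ = -864/Q^2 + 6 = 0
Q^2 = 864/6 = 144
Q* = 12
Min AC = 864/12 + 25 + 6*12
Min AC = 72 + 25 + 72 = 169

169


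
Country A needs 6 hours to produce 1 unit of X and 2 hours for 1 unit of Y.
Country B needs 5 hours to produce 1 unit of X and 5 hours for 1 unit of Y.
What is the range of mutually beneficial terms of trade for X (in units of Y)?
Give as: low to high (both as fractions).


Opportunity cost of X for Country A = hours_X / hours_Y = 6/2 = 3 units of Y
Opportunity cost of X for Country B = hours_X / hours_Y = 5/5 = 1 units of Y
Terms of trade must be between the two opportunity costs.
Range: 1 to 3

1 to 3


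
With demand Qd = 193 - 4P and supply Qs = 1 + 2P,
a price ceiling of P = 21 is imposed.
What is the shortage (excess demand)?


At P = 21:
Qd = 193 - 4*21 = 109
Qs = 1 + 2*21 = 43
Shortage = Qd - Qs = 109 - 43 = 66

66


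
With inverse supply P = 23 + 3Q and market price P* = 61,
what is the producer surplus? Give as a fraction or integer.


Minimum supply price (at Q=0): P_min = 23
Quantity supplied at P* = 61:
Q* = (61 - 23)/3 = 38/3
PS = (1/2) * Q* * (P* - P_min)
PS = (1/2) * 38/3 * (61 - 23)
PS = (1/2) * 38/3 * 38 = 722/3

722/3


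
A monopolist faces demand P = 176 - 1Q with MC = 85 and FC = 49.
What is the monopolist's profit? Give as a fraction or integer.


MR = MC: 176 - 2Q = 85
Q* = 91/2
P* = 176 - 1*91/2 = 261/2
Profit = (P* - MC)*Q* - FC
= (261/2 - 85)*91/2 - 49
= 91/2*91/2 - 49
= 8281/4 - 49 = 8085/4

8085/4


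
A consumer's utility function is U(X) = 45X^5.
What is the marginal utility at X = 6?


MU = dU/dX = 45*5*X^(5-1)
MU = 225*X^4
At X = 6:
MU = 225 * 6^4
MU = 225 * 1296 = 291600

291600


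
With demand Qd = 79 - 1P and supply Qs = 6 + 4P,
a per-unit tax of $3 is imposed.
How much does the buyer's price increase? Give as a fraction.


With a per-unit tax, the buyer's price increase depends on relative slopes.
Supply slope: d = 4, Demand slope: b = 1
Buyer's price increase = d * tax / (b + d)
= 4 * 3 / (1 + 4)
= 12 / 5 = 12/5

12/5


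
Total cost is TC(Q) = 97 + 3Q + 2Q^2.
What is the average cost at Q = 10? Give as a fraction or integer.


TC(10) = 97 + 3*10 + 2*10^2
TC(10) = 97 + 30 + 200 = 327
AC = TC/Q = 327/10 = 327/10

327/10


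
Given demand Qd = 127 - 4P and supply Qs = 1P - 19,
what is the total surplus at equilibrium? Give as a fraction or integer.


Find equilibrium: 127 - 4P = 1P - 19
127 + 19 = 5P
P* = 146/5 = 146/5
Q* = 1*146/5 - 19 = 51/5
Inverse demand: P = 127/4 - Q/4, so P_max = 127/4
Inverse supply: P = 19 + Q/1, so P_min = 19
CS = (1/2) * 51/5 * (127/4 - 146/5) = 2601/200
PS = (1/2) * 51/5 * (146/5 - 19) = 2601/50
TS = CS + PS = 2601/200 + 2601/50 = 2601/40

2601/40


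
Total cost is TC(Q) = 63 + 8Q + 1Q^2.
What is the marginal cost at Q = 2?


MC = dTC/dQ = 8 + 2*1*Q
At Q = 2:
MC = 8 + 2*2
MC = 8 + 4 = 12

12


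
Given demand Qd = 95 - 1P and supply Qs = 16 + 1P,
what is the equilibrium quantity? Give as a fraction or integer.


First find equilibrium price:
95 - 1P = 16 + 1P
P* = 79/2 = 79/2
Then substitute into demand:
Q* = 95 - 1 * 79/2 = 111/2

111/2


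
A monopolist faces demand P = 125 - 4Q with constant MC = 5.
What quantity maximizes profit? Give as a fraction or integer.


TR = P*Q = (125 - 4Q)Q = 125Q - 4Q^2
MR = dTR/dQ = 125 - 8Q
Set MR = MC:
125 - 8Q = 5
120 = 8Q
Q* = 120/8 = 15

15


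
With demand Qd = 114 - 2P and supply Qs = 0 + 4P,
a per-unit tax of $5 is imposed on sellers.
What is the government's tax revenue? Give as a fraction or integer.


With tax on sellers, new supply: Qs' = 0 + 4(P - 5)
= 4P - 20
New equilibrium quantity:
Q_new = 208/3
Tax revenue = tax * Q_new = 5 * 208/3 = 1040/3

1040/3


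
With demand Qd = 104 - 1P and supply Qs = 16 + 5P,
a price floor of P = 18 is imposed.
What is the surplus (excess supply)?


At P = 18:
Qd = 104 - 1*18 = 86
Qs = 16 + 5*18 = 106
Surplus = Qs - Qd = 106 - 86 = 20

20


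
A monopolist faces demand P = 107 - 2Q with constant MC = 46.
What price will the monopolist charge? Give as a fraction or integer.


MR = 107 - 4Q
Set MR = MC: 107 - 4Q = 46
Q* = 61/4
Substitute into demand:
P* = 107 - 2*61/4 = 153/2

153/2


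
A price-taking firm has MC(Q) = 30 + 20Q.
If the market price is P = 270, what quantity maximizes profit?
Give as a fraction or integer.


In perfect competition, profit is maximized where P = MC.
270 = 30 + 20Q
240 = 20Q
Q* = 240/20 = 12

12


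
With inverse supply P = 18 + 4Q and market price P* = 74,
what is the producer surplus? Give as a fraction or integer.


Minimum supply price (at Q=0): P_min = 18
Quantity supplied at P* = 74:
Q* = (74 - 18)/4 = 14
PS = (1/2) * Q* * (P* - P_min)
PS = (1/2) * 14 * (74 - 18)
PS = (1/2) * 14 * 56 = 392

392


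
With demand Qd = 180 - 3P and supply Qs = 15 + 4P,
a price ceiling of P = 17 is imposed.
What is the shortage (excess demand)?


At P = 17:
Qd = 180 - 3*17 = 129
Qs = 15 + 4*17 = 83
Shortage = Qd - Qs = 129 - 83 = 46

46


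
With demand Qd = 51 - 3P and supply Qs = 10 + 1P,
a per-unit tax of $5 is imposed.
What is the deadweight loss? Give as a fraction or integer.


Pre-tax equilibrium quantity: Q* = 81/4
Post-tax equilibrium quantity: Q_tax = 33/2
Reduction in quantity: Q* - Q_tax = 15/4
DWL = (1/2) * tax * (Q* - Q_tax)
DWL = (1/2) * 5 * 15/4 = 75/8

75/8


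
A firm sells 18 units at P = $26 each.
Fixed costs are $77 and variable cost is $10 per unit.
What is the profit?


Total Revenue = P * Q = 26 * 18 = $468
Total Cost = FC + VC*Q = 77 + 10*18 = $257
Profit = TR - TC = 468 - 257 = $211

$211


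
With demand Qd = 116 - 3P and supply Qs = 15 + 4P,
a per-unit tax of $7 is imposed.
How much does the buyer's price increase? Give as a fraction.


With a per-unit tax, the buyer's price increase depends on relative slopes.
Supply slope: d = 4, Demand slope: b = 3
Buyer's price increase = d * tax / (b + d)
= 4 * 7 / (3 + 4)
= 28 / 7 = 4

4


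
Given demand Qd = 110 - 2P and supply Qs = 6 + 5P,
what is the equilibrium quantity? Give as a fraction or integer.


First find equilibrium price:
110 - 2P = 6 + 5P
P* = 104/7 = 104/7
Then substitute into demand:
Q* = 110 - 2 * 104/7 = 562/7

562/7


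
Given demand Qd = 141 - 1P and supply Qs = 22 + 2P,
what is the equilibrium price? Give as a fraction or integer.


At equilibrium, Qd = Qs.
141 - 1P = 22 + 2P
141 - 22 = 1P + 2P
119 = 3P
P* = 119/3 = 119/3

119/3


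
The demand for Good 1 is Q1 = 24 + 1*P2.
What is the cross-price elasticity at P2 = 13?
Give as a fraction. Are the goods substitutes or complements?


dQ1/dP2 = 1
At P2 = 13: Q1 = 24 + 1*13 = 37
Exy = (dQ1/dP2)(P2/Q1) = 1 * 13 / 37 = 13/37
Since Exy > 0, the goods are substitutes.

13/37 (substitutes)


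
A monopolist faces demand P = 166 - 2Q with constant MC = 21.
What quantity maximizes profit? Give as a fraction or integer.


TR = P*Q = (166 - 2Q)Q = 166Q - 2Q^2
MR = dTR/dQ = 166 - 4Q
Set MR = MC:
166 - 4Q = 21
145 = 4Q
Q* = 145/4 = 145/4

145/4


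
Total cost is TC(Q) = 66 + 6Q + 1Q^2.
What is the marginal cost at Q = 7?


MC = dTC/dQ = 6 + 2*1*Q
At Q = 7:
MC = 6 + 2*7
MC = 6 + 14 = 20

20


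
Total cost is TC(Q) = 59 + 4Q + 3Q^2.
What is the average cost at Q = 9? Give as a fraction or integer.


TC(9) = 59 + 4*9 + 3*9^2
TC(9) = 59 + 36 + 243 = 338
AC = TC/Q = 338/9 = 338/9

338/9


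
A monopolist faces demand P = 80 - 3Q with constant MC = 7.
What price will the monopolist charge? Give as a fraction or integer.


MR = 80 - 6Q
Set MR = MC: 80 - 6Q = 7
Q* = 73/6
Substitute into demand:
P* = 80 - 3*73/6 = 87/2

87/2


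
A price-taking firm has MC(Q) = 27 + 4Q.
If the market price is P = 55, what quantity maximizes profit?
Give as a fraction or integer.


In perfect competition, profit is maximized where P = MC.
55 = 27 + 4Q
28 = 4Q
Q* = 28/4 = 7

7


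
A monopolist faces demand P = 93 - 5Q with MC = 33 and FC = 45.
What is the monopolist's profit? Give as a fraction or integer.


MR = MC: 93 - 10Q = 33
Q* = 6
P* = 93 - 5*6 = 63
Profit = (P* - MC)*Q* - FC
= (63 - 33)*6 - 45
= 30*6 - 45
= 180 - 45 = 135

135


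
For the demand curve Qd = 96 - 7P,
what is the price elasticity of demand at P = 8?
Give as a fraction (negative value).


dQ/dP = -7
At P = 8: Q = 96 - 7*8 = 40
E = (dQ/dP)(P/Q) = (-7)(8/40) = -7/5

-7/5


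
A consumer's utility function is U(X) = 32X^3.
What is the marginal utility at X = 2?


MU = dU/dX = 32*3*X^(3-1)
MU = 96*X^2
At X = 2:
MU = 96 * 2^2
MU = 96 * 4 = 384

384


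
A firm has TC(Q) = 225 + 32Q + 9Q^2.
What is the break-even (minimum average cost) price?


AC(Q) = 225/Q + 32 + 9Q
To minimize: dAC/dQ = -225/Q^2 + 9 = 0
Q^2 = 225/9 = 25
Q* = 5
Min AC = 225/5 + 32 + 9*5
Min AC = 45 + 32 + 45 = 122

122


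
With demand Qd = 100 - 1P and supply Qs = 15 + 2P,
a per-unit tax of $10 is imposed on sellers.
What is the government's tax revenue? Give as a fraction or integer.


With tax on sellers, new supply: Qs' = 15 + 2(P - 10)
= 2P - 5
New equilibrium quantity:
Q_new = 65
Tax revenue = tax * Q_new = 10 * 65 = 650

650


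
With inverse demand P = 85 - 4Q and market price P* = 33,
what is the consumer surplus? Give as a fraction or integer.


Maximum willingness to pay (at Q=0): P_max = 85
Quantity demanded at P* = 33:
Q* = (85 - 33)/4 = 13
CS = (1/2) * Q* * (P_max - P*)
CS = (1/2) * 13 * (85 - 33)
CS = (1/2) * 13 * 52 = 338

338


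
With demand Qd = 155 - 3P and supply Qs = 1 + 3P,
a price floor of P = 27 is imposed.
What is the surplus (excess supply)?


At P = 27:
Qd = 155 - 3*27 = 74
Qs = 1 + 3*27 = 82
Surplus = Qs - Qd = 82 - 74 = 8

8


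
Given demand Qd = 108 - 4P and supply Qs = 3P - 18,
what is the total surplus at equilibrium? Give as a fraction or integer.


Find equilibrium: 108 - 4P = 3P - 18
108 + 18 = 7P
P* = 126/7 = 18
Q* = 3*18 - 18 = 36
Inverse demand: P = 27 - Q/4, so P_max = 27
Inverse supply: P = 6 + Q/3, so P_min = 6
CS = (1/2) * 36 * (27 - 18) = 162
PS = (1/2) * 36 * (18 - 6) = 216
TS = CS + PS = 162 + 216 = 378

378


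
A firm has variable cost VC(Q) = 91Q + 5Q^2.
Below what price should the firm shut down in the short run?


AVC(Q) = VC(Q)/Q = 91 + 5Q
AVC is increasing in Q, so minimum AVC is at Q -> 0+.
Min AVC = 91
The firm should shut down if P < 91.

91


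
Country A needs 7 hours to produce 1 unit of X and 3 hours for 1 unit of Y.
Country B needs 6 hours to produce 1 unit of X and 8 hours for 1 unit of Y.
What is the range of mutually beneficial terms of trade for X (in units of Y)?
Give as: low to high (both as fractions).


Opportunity cost of X for Country A = hours_X / hours_Y = 7/3 = 7/3 units of Y
Opportunity cost of X for Country B = hours_X / hours_Y = 6/8 = 3/4 units of Y
Terms of trade must be between the two opportunity costs.
Range: 3/4 to 7/3

3/4 to 7/3


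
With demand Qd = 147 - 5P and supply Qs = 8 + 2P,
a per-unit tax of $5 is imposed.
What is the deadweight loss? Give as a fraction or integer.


Pre-tax equilibrium quantity: Q* = 334/7
Post-tax equilibrium quantity: Q_tax = 284/7
Reduction in quantity: Q* - Q_tax = 50/7
DWL = (1/2) * tax * (Q* - Q_tax)
DWL = (1/2) * 5 * 50/7 = 125/7

125/7


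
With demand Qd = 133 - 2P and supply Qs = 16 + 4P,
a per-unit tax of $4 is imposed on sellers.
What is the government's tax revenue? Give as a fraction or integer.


With tax on sellers, new supply: Qs' = 16 + 4(P - 4)
= 0 + 4P
New equilibrium quantity:
Q_new = 266/3
Tax revenue = tax * Q_new = 4 * 266/3 = 1064/3

1064/3


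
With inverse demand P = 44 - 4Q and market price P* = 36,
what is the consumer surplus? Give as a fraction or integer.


Maximum willingness to pay (at Q=0): P_max = 44
Quantity demanded at P* = 36:
Q* = (44 - 36)/4 = 2
CS = (1/2) * Q* * (P_max - P*)
CS = (1/2) * 2 * (44 - 36)
CS = (1/2) * 2 * 8 = 8

8


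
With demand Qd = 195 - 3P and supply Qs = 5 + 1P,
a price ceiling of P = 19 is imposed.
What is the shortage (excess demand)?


At P = 19:
Qd = 195 - 3*19 = 138
Qs = 5 + 1*19 = 24
Shortage = Qd - Qs = 138 - 24 = 114

114


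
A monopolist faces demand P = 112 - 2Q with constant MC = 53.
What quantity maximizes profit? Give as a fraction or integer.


TR = P*Q = (112 - 2Q)Q = 112Q - 2Q^2
MR = dTR/dQ = 112 - 4Q
Set MR = MC:
112 - 4Q = 53
59 = 4Q
Q* = 59/4 = 59/4

59/4


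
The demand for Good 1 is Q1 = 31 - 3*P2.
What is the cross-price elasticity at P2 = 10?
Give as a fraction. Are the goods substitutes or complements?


dQ1/dP2 = -3
At P2 = 10: Q1 = 31 - 3*10 = 1
Exy = (dQ1/dP2)(P2/Q1) = -3 * 10 / 1 = -30
Since Exy < 0, the goods are complements.

-30 (complements)


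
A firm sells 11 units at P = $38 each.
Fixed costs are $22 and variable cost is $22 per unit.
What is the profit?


Total Revenue = P * Q = 38 * 11 = $418
Total Cost = FC + VC*Q = 22 + 22*11 = $264
Profit = TR - TC = 418 - 264 = $154

$154


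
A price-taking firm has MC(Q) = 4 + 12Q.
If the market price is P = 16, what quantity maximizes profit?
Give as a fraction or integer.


In perfect competition, profit is maximized where P = MC.
16 = 4 + 12Q
12 = 12Q
Q* = 12/12 = 1

1


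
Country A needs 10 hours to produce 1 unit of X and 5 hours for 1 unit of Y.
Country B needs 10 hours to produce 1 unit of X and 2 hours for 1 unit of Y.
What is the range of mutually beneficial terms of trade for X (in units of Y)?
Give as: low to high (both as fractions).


Opportunity cost of X for Country A = hours_X / hours_Y = 10/5 = 2 units of Y
Opportunity cost of X for Country B = hours_X / hours_Y = 10/2 = 5 units of Y
Terms of trade must be between the two opportunity costs.
Range: 2 to 5

2 to 5


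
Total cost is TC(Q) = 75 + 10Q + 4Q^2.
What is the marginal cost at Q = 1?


MC = dTC/dQ = 10 + 2*4*Q
At Q = 1:
MC = 10 + 8*1
MC = 10 + 8 = 18

18


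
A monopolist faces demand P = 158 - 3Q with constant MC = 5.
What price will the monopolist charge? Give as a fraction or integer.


MR = 158 - 6Q
Set MR = MC: 158 - 6Q = 5
Q* = 51/2
Substitute into demand:
P* = 158 - 3*51/2 = 163/2

163/2


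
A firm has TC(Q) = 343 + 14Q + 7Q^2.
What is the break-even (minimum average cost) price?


AC(Q) = 343/Q + 14 + 7Q
To minimize: dAC/dQ = -343/Q^2 + 7 = 0
Q^2 = 343/7 = 49
Q* = 7
Min AC = 343/7 + 14 + 7*7
Min AC = 49 + 14 + 49 = 112

112


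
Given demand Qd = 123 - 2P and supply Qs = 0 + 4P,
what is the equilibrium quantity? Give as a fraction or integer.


First find equilibrium price:
123 - 2P = 0 + 4P
P* = 123/6 = 41/2
Then substitute into demand:
Q* = 123 - 2 * 41/2 = 82

82


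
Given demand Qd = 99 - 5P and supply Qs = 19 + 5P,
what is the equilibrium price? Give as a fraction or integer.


At equilibrium, Qd = Qs.
99 - 5P = 19 + 5P
99 - 19 = 5P + 5P
80 = 10P
P* = 80/10 = 8

8


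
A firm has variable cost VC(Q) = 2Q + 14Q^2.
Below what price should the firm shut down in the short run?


AVC(Q) = VC(Q)/Q = 2 + 14Q
AVC is increasing in Q, so minimum AVC is at Q -> 0+.
Min AVC = 2
The firm should shut down if P < 2.

2


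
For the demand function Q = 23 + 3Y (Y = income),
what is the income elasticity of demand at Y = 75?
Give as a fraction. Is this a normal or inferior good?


dQ/dY = 3
At Y = 75: Q = 23 + 3*75 = 248
Ey = (dQ/dY)(Y/Q) = 3 * 75 / 248 = 225/248
Since Ey > 0, this is a normal good.

225/248 (normal good)


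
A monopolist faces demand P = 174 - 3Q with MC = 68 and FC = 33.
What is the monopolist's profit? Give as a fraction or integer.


MR = MC: 174 - 6Q = 68
Q* = 53/3
P* = 174 - 3*53/3 = 121
Profit = (P* - MC)*Q* - FC
= (121 - 68)*53/3 - 33
= 53*53/3 - 33
= 2809/3 - 33 = 2710/3

2710/3


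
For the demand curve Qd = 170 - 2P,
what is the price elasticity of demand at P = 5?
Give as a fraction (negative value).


dQ/dP = -2
At P = 5: Q = 170 - 2*5 = 160
E = (dQ/dP)(P/Q) = (-2)(5/160) = -1/16

-1/16


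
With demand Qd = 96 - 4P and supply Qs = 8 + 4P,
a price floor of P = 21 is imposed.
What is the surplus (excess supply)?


At P = 21:
Qd = 96 - 4*21 = 12
Qs = 8 + 4*21 = 92
Surplus = Qs - Qd = 92 - 12 = 80

80


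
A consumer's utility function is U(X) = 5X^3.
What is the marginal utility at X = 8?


MU = dU/dX = 5*3*X^(3-1)
MU = 15*X^2
At X = 8:
MU = 15 * 8^2
MU = 15 * 64 = 960

960


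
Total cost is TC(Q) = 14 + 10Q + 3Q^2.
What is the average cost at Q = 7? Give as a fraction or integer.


TC(7) = 14 + 10*7 + 3*7^2
TC(7) = 14 + 70 + 147 = 231
AC = TC/Q = 231/7 = 33

33


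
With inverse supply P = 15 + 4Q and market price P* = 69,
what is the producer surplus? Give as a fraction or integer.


Minimum supply price (at Q=0): P_min = 15
Quantity supplied at P* = 69:
Q* = (69 - 15)/4 = 27/2
PS = (1/2) * Q* * (P* - P_min)
PS = (1/2) * 27/2 * (69 - 15)
PS = (1/2) * 27/2 * 54 = 729/2

729/2


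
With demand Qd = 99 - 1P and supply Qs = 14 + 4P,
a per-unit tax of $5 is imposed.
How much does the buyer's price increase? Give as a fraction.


With a per-unit tax, the buyer's price increase depends on relative slopes.
Supply slope: d = 4, Demand slope: b = 1
Buyer's price increase = d * tax / (b + d)
= 4 * 5 / (1 + 4)
= 20 / 5 = 4

4


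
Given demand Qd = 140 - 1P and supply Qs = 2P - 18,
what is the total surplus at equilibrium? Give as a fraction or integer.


Find equilibrium: 140 - 1P = 2P - 18
140 + 18 = 3P
P* = 158/3 = 158/3
Q* = 2*158/3 - 18 = 262/3
Inverse demand: P = 140 - Q/1, so P_max = 140
Inverse supply: P = 9 + Q/2, so P_min = 9
CS = (1/2) * 262/3 * (140 - 158/3) = 34322/9
PS = (1/2) * 262/3 * (158/3 - 9) = 17161/9
TS = CS + PS = 34322/9 + 17161/9 = 17161/3

17161/3


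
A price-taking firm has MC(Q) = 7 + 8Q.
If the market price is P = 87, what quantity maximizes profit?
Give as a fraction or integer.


In perfect competition, profit is maximized where P = MC.
87 = 7 + 8Q
80 = 8Q
Q* = 80/8 = 10

10


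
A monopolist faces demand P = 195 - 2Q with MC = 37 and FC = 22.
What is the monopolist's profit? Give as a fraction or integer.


MR = MC: 195 - 4Q = 37
Q* = 79/2
P* = 195 - 2*79/2 = 116
Profit = (P* - MC)*Q* - FC
= (116 - 37)*79/2 - 22
= 79*79/2 - 22
= 6241/2 - 22 = 6197/2

6197/2


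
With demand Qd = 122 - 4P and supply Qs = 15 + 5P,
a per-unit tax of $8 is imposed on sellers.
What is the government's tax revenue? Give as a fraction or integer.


With tax on sellers, new supply: Qs' = 15 + 5(P - 8)
= 5P - 25
New equilibrium quantity:
Q_new = 170/3
Tax revenue = tax * Q_new = 8 * 170/3 = 1360/3

1360/3


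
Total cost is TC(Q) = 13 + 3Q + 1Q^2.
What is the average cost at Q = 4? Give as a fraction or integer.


TC(4) = 13 + 3*4 + 1*4^2
TC(4) = 13 + 12 + 16 = 41
AC = TC/Q = 41/4 = 41/4

41/4


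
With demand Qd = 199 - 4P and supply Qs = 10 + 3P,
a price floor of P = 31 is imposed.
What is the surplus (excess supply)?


At P = 31:
Qd = 199 - 4*31 = 75
Qs = 10 + 3*31 = 103
Surplus = Qs - Qd = 103 - 75 = 28

28


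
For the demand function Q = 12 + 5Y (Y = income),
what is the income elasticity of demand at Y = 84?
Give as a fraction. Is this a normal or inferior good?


dQ/dY = 5
At Y = 84: Q = 12 + 5*84 = 432
Ey = (dQ/dY)(Y/Q) = 5 * 84 / 432 = 35/36
Since Ey > 0, this is a normal good.

35/36 (normal good)


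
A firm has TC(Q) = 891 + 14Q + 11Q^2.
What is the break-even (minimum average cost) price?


AC(Q) = 891/Q + 14 + 11Q
To minimize: dAC/dQ = -891/Q^2 + 11 = 0
Q^2 = 891/11 = 81
Q* = 9
Min AC = 891/9 + 14 + 11*9
Min AC = 99 + 14 + 99 = 212

212


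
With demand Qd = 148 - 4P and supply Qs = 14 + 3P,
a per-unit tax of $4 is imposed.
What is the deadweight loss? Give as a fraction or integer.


Pre-tax equilibrium quantity: Q* = 500/7
Post-tax equilibrium quantity: Q_tax = 452/7
Reduction in quantity: Q* - Q_tax = 48/7
DWL = (1/2) * tax * (Q* - Q_tax)
DWL = (1/2) * 4 * 48/7 = 96/7

96/7


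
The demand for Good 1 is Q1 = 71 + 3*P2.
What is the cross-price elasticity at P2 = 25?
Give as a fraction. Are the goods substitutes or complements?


dQ1/dP2 = 3
At P2 = 25: Q1 = 71 + 3*25 = 146
Exy = (dQ1/dP2)(P2/Q1) = 3 * 25 / 146 = 75/146
Since Exy > 0, the goods are substitutes.

75/146 (substitutes)


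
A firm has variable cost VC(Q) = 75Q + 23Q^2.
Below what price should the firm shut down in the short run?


AVC(Q) = VC(Q)/Q = 75 + 23Q
AVC is increasing in Q, so minimum AVC is at Q -> 0+.
Min AVC = 75
The firm should shut down if P < 75.

75


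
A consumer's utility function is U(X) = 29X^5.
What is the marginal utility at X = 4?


MU = dU/dX = 29*5*X^(5-1)
MU = 145*X^4
At X = 4:
MU = 145 * 4^4
MU = 145 * 256 = 37120

37120


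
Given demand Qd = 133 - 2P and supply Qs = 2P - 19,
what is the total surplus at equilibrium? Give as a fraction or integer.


Find equilibrium: 133 - 2P = 2P - 19
133 + 19 = 4P
P* = 152/4 = 38
Q* = 2*38 - 19 = 57
Inverse demand: P = 133/2 - Q/2, so P_max = 133/2
Inverse supply: P = 19/2 + Q/2, so P_min = 19/2
CS = (1/2) * 57 * (133/2 - 38) = 3249/4
PS = (1/2) * 57 * (38 - 19/2) = 3249/4
TS = CS + PS = 3249/4 + 3249/4 = 3249/2

3249/2


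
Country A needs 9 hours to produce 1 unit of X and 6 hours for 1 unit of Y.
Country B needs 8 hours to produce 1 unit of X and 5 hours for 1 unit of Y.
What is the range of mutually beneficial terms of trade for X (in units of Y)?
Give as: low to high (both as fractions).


Opportunity cost of X for Country A = hours_X / hours_Y = 9/6 = 3/2 units of Y
Opportunity cost of X for Country B = hours_X / hours_Y = 8/5 = 8/5 units of Y
Terms of trade must be between the two opportunity costs.
Range: 3/2 to 8/5

3/2 to 8/5


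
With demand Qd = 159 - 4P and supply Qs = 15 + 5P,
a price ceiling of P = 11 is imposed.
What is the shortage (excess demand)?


At P = 11:
Qd = 159 - 4*11 = 115
Qs = 15 + 5*11 = 70
Shortage = Qd - Qs = 115 - 70 = 45

45


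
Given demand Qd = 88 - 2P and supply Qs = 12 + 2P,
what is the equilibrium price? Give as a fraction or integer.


At equilibrium, Qd = Qs.
88 - 2P = 12 + 2P
88 - 12 = 2P + 2P
76 = 4P
P* = 76/4 = 19

19


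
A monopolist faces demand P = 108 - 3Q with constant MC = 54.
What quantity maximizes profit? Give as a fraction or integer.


TR = P*Q = (108 - 3Q)Q = 108Q - 3Q^2
MR = dTR/dQ = 108 - 6Q
Set MR = MC:
108 - 6Q = 54
54 = 6Q
Q* = 54/6 = 9

9


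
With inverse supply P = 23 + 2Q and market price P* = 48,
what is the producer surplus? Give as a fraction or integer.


Minimum supply price (at Q=0): P_min = 23
Quantity supplied at P* = 48:
Q* = (48 - 23)/2 = 25/2
PS = (1/2) * Q* * (P* - P_min)
PS = (1/2) * 25/2 * (48 - 23)
PS = (1/2) * 25/2 * 25 = 625/4

625/4


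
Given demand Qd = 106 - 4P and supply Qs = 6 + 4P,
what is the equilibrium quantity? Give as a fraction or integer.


First find equilibrium price:
106 - 4P = 6 + 4P
P* = 100/8 = 25/2
Then substitute into demand:
Q* = 106 - 4 * 25/2 = 56

56


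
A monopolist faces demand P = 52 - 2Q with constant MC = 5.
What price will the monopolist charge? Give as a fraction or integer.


MR = 52 - 4Q
Set MR = MC: 52 - 4Q = 5
Q* = 47/4
Substitute into demand:
P* = 52 - 2*47/4 = 57/2

57/2


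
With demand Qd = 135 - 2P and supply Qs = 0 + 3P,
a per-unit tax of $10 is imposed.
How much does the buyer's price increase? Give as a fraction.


With a per-unit tax, the buyer's price increase depends on relative slopes.
Supply slope: d = 3, Demand slope: b = 2
Buyer's price increase = d * tax / (b + d)
= 3 * 10 / (2 + 3)
= 30 / 5 = 6

6


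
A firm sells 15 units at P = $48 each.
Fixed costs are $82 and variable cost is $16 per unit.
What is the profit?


Total Revenue = P * Q = 48 * 15 = $720
Total Cost = FC + VC*Q = 82 + 16*15 = $322
Profit = TR - TC = 720 - 322 = $398

$398


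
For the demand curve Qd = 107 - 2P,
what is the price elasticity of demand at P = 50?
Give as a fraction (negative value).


dQ/dP = -2
At P = 50: Q = 107 - 2*50 = 7
E = (dQ/dP)(P/Q) = (-2)(50/7) = -100/7

-100/7


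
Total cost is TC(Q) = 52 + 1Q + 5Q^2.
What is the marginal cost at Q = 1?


MC = dTC/dQ = 1 + 2*5*Q
At Q = 1:
MC = 1 + 10*1
MC = 1 + 10 = 11

11


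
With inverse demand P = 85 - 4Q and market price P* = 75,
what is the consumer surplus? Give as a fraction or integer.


Maximum willingness to pay (at Q=0): P_max = 85
Quantity demanded at P* = 75:
Q* = (85 - 75)/4 = 5/2
CS = (1/2) * Q* * (P_max - P*)
CS = (1/2) * 5/2 * (85 - 75)
CS = (1/2) * 5/2 * 10 = 25/2

25/2


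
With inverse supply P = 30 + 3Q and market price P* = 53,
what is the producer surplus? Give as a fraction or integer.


Minimum supply price (at Q=0): P_min = 30
Quantity supplied at P* = 53:
Q* = (53 - 30)/3 = 23/3
PS = (1/2) * Q* * (P* - P_min)
PS = (1/2) * 23/3 * (53 - 30)
PS = (1/2) * 23/3 * 23 = 529/6

529/6


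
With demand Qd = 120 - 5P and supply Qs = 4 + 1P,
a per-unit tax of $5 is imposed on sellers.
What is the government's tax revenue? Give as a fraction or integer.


With tax on sellers, new supply: Qs' = 4 + 1(P - 5)
= 1P - 1
New equilibrium quantity:
Q_new = 115/6
Tax revenue = tax * Q_new = 5 * 115/6 = 575/6

575/6


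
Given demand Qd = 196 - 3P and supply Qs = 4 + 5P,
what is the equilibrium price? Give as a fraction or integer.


At equilibrium, Qd = Qs.
196 - 3P = 4 + 5P
196 - 4 = 3P + 5P
192 = 8P
P* = 192/8 = 24

24


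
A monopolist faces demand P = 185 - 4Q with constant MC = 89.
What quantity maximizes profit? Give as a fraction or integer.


TR = P*Q = (185 - 4Q)Q = 185Q - 4Q^2
MR = dTR/dQ = 185 - 8Q
Set MR = MC:
185 - 8Q = 89
96 = 8Q
Q* = 96/8 = 12

12
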